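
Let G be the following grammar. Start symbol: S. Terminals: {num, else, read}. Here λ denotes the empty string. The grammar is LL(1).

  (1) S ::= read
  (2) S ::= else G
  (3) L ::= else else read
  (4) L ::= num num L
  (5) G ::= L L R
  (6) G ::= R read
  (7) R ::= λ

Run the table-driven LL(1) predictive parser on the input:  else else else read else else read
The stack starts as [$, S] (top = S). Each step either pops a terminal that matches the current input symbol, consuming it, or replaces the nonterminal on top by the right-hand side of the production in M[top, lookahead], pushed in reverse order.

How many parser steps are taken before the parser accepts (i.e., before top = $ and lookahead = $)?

12

step 1: stack=$ S  input=else else else read else else read $  — expand S ::= else G
step 2: stack=$ G else  input=else else else read else else read $  — match else
step 3: stack=$ G  input=else else read else else read $  — expand G ::= L L R
step 4: stack=$ R L L  input=else else read else else read $  — expand L ::= else else read
step 5: stack=$ R L read else else  input=else else read else else read $  — match else
step 6: stack=$ R L read else  input=else read else else read $  — match else
step 7: stack=$ R L read  input=read else else read $  — match read
step 8: stack=$ R L  input=else else read $  — expand L ::= else else read
step 9: stack=$ R read else else  input=else else read $  — match else
step 10: stack=$ R read else  input=else read $  — match else
step 11: stack=$ R read  input=read $  — match read
step 12: stack=$ R  input=$  — expand R ::= λ
Accept reached after 12 steps.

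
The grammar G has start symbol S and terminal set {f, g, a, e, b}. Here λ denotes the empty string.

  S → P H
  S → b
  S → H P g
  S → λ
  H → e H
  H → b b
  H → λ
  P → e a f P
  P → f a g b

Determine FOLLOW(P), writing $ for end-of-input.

{$, b, e, g}

FIRST(H): from H→e H we get {e}; from H→b b we get {b}; from H→λ we get {λ}. So FIRST(H) = {λ, b, e}.
FIRST(P): from P→e a f P we get {e}; from P→f a g b we get {f}. So FIRST(P) = {e, f}.
FIRST(S): from S→P H we get {e, f}; from S→b we get {b}; from S→H P g we get {b, e, f}; from S→λ we get {λ}. So FIRST(S) = {λ, b, e, f}.
FOLLOW(S) includes $ since S is the start symbol.
FOLLOW(S): S appears on no right-hand side. Thus FOLLOW(S) = {$}.
FOLLOW(H): in S→P H, the suffix after H is empty, so FOLLOW(H) ⊇ FOLLOW(S) = {$}; in S→H P g, H is followed by P g with FIRST {e, f}; in H→e H, the suffix after H is empty (adds nothing new). Thus FOLLOW(H) = {$, e, f}.
FOLLOW(P): in S→P H, P is followed by H with FIRST {λ, b, e}; in S→P H, the suffix after P is nullable, so FOLLOW(P) ⊇ FOLLOW(S) = {$}; in S→H P g, P is followed by g with FIRST {g}; in P→e a f P, the suffix after P is empty (adds nothing new). Thus FOLLOW(P) = {$, b, e, g}.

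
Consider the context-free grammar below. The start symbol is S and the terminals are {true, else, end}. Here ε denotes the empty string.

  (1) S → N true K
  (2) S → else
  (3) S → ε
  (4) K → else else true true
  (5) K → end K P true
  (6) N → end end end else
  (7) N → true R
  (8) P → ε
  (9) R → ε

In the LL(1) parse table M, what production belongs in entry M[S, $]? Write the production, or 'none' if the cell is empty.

S → ε

FIRST(K): from K→else else true true we get {else}; from K→end K P true we get {end}. So FIRST(K) = {else, end}.
FIRST(N): from N→end end end else we get {end}; from N→true R we get {true}. So FIRST(N) = {end, true}.
FIRST(P): from P→ε we get {ε}. So FIRST(P) = {ε}.
FIRST(R): from R→ε we get {ε}. So FIRST(R) = {ε}.
FIRST(S): from S→N true K we get {end, true}; from S→else we get {else}; from S→ε we get {ε}. So FIRST(S) = {ε, else, end, true}.
FOLLOW(S) includes $ since S is the start symbol.
FOLLOW(S): S appears on no right-hand side. Thus FOLLOW(S) = {$}.
For S → N true K: FIRST(N true K) = {end, true}, so it goes in M[S, t] for t ∈ {end, true}.
For S → else: FIRST(else) = {else}, so it goes in M[S, t] for t ∈ {else}.
For S → ε: FIRST(ε) = {ε}, so it goes in M[S, t] for t ∈ {}; since ε ∈ FIRST, also for every t ∈ FOLLOW(S) = {$}.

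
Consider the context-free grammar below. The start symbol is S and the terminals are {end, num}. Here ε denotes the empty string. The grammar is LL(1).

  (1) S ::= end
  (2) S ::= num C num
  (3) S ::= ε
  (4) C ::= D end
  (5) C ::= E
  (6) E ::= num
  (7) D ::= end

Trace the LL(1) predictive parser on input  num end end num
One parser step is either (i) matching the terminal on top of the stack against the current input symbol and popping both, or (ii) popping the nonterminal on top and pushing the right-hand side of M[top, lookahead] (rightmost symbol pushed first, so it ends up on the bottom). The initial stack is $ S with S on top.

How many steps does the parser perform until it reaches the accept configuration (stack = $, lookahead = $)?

7

     Stack          Input              Action
  1  $ S            num end end num $  expand S ::= num C num
  2  $ num C num    num end end num $  match num
  3  $ num C        end end num $      expand C ::= D end
  4  $ num end D    end end num $      expand D ::= end
  5  $ num end end  end end num $      match end
  6  $ num end      end num $          match end
  7  $ num          num $              match num
Accept reached after 7 steps.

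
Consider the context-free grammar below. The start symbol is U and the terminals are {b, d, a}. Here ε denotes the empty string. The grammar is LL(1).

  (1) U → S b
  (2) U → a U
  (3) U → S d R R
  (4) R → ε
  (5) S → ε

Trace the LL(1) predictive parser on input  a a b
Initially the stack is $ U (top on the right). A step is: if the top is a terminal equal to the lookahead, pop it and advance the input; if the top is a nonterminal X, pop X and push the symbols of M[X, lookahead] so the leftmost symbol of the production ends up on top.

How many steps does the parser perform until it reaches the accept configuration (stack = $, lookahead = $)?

7

step 1: stack=$ U  input=a a b $  — expand U → a U
step 2: stack=$ U a  input=a a b $  — match a
step 3: stack=$ U  input=a b $  — expand U → a U
step 4: stack=$ U a  input=a b $  — match a
step 5: stack=$ U  input=b $  — expand U → S b
step 6: stack=$ b S  input=b $  — expand S → ε
step 7: stack=$ b  input=b $  — match b
Accept reached after 7 steps.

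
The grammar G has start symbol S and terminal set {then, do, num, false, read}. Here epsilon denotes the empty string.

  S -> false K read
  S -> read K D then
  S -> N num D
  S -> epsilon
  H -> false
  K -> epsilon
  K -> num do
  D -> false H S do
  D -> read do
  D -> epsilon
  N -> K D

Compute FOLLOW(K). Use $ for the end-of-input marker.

FIRST(H): from H->false we get {false}. So FIRST(H) = {false}.
FIRST(K): from K->epsilon we get {epsilon}; from K->num do we get {num}. So FIRST(K) = {epsilon, num}.
FIRST(D): from D->false H S do we get {false}; from D->read do we get {read}; from D->epsilon we get {epsilon}. So FIRST(D) = {epsilon, false, read}.
FIRST(N): from N->K D we get {epsilon, false, num, read}. So FIRST(N) = {epsilon, false, num, read}.
FIRST(S): from S->false K read we get {false}; from S->read K D then we get {read}; from S->N num D we get {false, num, read}; from S->epsilon we get {epsilon}. So FIRST(S) = {epsilon, false, num, read}.
FOLLOW(S) includes $ since S is the start symbol.
FOLLOW(S): in D->false H S do, S is followed by do with FIRST {do}. Thus FOLLOW(S) = {$, do}.
FOLLOW(H): in D->false H S do, H is followed by S do with FIRST {do, false, num, read}. Thus FOLLOW(H) = {do, false, num, read}.
FOLLOW(N): in S->N num D, N is followed by num D with FIRST {num}. Thus FOLLOW(N) = {num}.
FOLLOW(K): in S->false K read, K is followed by read with FIRST {read}; in S->read K D then, K is followed by D then with FIRST {false, read, then}; in N->K D, K is followed by D with FIRST {epsilon, false, read}; in N->K D, the suffix after K is nullable, so FOLLOW(K) ⊇ FOLLOW(N) = {num}. Thus FOLLOW(K) = {false, num, read, then}.
FOLLOW(D): in S->read K D then, D is followed by then with FIRST {then}; in S->N num D, the suffix after D is empty, so FOLLOW(D) ⊇ FOLLOW(S) = {$, do}; in N->K D, the suffix after D is empty, so FOLLOW(D) ⊇ FOLLOW(N) = {num}. Thus FOLLOW(D) = {$, do, num, then}.

{false, num, read, then}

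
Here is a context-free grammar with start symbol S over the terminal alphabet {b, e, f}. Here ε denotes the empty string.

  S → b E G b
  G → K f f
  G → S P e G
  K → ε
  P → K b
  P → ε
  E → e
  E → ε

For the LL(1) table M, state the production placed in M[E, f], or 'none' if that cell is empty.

FIRST(S) = {b}
FIRST(K) = {ε}
FIRST(E) = {ε, e}
FIRST(G) = {b, f}  (via K f f, S P e G)
FIRST(P) = {ε, b}  (via K b)
FOLLOW(S) includes $ since S is the start symbol.
FOLLOW(E): in S→b E G b, E is followed by G b with FIRST {b, f}. Thus FOLLOW(E) = {b, f}.
For E → e: FIRST(e) = {e}, so it goes in M[E, t] for t ∈ {e}.
For E → ε: FIRST(ε) = {ε}, so it goes in M[E, t] for t ∈ {}; since ε ∈ FIRST, also for every t ∈ FOLLOW(E) = {b, f}.

E → ε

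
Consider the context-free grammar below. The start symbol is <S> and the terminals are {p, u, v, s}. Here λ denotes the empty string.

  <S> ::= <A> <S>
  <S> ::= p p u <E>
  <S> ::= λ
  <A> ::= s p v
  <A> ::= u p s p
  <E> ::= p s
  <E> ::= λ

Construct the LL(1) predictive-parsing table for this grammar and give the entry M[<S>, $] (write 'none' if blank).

FIRST(<A>): from <A>::=s p v we get {s}; from <A>::=u p s p we get {u}. So FIRST(<A>) = {s, u}.
FIRST(<E>): from <E>::=p s we get {p}; from <E>::=λ we get {λ}. So FIRST(<E>) = {λ, p}.
FIRST(<S>): from <S>::=<A> <S> we get {s, u}; from <S>::=p p u <E> we get {p}; from <S>::=λ we get {λ}. So FIRST(<S>) = {λ, p, s, u}.
FOLLOW(<S>) includes $ since <S> is the start symbol.
FOLLOW(<S>): in <S>::=<A> <S>, the suffix after <S> is empty (adds nothing new). Thus FOLLOW(<S>) = {$}.
For <S> ::= <A> <S>: FIRST(<A> <S>) = {s, u}, so it goes in M[<S>, t] for t ∈ {s, u}.
For <S> ::= p p u <E>: FIRST(p p u <E>) = {p}, so it goes in M[<S>, t] for t ∈ {p}.
For <S> ::= λ: FIRST(λ) = {λ}, so it goes in M[<S>, t] for t ∈ {}; since λ ∈ FIRST, also for every t ∈ FOLLOW(<S>) = {$}.

<S> ::= λ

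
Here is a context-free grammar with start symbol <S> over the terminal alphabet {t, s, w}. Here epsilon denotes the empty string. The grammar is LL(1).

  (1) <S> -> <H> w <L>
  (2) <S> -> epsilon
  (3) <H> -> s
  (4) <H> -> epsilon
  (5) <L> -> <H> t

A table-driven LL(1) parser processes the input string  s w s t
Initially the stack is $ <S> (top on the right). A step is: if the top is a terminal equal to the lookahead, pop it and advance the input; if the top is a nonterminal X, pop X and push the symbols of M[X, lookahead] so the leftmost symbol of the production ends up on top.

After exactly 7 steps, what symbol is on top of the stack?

step 1: stack=$ <S>  input=s w s t $  — expand <S> -> <H> w <L>
step 2: stack=$ <L> w <H>  input=s w s t $  — expand <H> -> s
step 3: stack=$ <L> w s  input=s w s t $  — match s
step 4: stack=$ <L> w  input=w s t $  — match w
step 5: stack=$ <L>  input=s t $  — expand <L> -> <H> t
step 6: stack=$ t <H>  input=s t $  — expand <H> -> s
step 7: stack=$ t s  input=s t $  — match s
Stack after step 7: $ t (top = t).

t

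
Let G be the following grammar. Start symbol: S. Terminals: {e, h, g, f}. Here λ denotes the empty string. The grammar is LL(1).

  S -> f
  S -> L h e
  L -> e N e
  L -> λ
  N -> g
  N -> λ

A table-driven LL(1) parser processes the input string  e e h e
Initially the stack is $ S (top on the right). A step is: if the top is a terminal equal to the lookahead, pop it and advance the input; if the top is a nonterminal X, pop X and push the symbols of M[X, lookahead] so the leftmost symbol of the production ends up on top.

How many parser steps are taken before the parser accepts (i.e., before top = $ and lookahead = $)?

7

     Stack        Input      Action
  1  $ S          e e h e $  expand S -> L h e
  2  $ e h L      e e h e $  expand L -> e N e
  3  $ e h e N e  e e h e $  match e
  4  $ e h e N    e h e $    expand N -> λ
  5  $ e h e      e h e $    match e
  6  $ e h        h e $      match h
  7  $ e          e $        match e
Accept reached after 7 steps.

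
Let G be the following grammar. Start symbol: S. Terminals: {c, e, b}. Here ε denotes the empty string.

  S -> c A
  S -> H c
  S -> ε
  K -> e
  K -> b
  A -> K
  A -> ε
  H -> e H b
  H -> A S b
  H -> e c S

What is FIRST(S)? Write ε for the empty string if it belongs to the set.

{ε, b, c, e}

FIRST(K): from K->e we get {e}; from K->b we get {b}. So FIRST(K) = {b, e}.
FIRST(A): from A->K we get {b, e}; from A->ε we get {ε}. So FIRST(A) = {ε, b, e}.
FIRST(S): from S->c A we get {c}; from S->H c we get {b, c, e}; from S->ε we get {ε}. So FIRST(S) = {ε, b, c, e}.
FIRST(H): from H->e H b we get {e}; from H->A S b we get {b, c, e}; from H->e c S we get {e}. So FIRST(H) = {b, c, e}.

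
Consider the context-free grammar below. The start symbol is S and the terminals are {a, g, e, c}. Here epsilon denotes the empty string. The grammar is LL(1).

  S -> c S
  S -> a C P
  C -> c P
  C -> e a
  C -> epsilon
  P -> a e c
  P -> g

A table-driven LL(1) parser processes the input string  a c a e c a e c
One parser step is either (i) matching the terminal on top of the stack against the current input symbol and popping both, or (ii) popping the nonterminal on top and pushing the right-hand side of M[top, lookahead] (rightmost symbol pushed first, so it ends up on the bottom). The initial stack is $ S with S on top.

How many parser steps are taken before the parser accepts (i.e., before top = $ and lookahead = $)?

12

      Stack      Input              Action
   1  $ S        a c a e c a e c $  expand S -> a C P
   2  $ P C a    a c a e c a e c $  match a
   3  $ P C      c a e c a e c $    expand C -> c P
   4  $ P P c    c a e c a e c $    match c
   5  $ P P      a e c a e c $      expand P -> a e c
   6  $ P c e a  a e c a e c $      match a
   7  $ P c e    e c a e c $        match e
   8  $ P c      c a e c $          match c
   9  $ P        a e c $            expand P -> a e c
  10  $ c e a    a e c $            match a
  11  $ c e      e c $              match e
  12  $ c        c $                match c
Accept reached after 12 steps.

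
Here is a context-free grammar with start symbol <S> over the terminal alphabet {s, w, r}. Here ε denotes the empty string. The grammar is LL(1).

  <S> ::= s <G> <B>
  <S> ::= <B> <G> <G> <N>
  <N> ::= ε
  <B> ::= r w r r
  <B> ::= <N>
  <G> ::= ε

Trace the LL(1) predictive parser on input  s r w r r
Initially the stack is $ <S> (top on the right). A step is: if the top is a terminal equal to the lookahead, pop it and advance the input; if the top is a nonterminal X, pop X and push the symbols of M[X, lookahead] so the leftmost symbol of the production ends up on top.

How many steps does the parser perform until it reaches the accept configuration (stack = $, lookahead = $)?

8

step 1: stack=$ <S>  input=s r w r r $  — expand <S> ::= s <G> <B>
step 2: stack=$ <B> <G> s  input=s r w r r $  — match s
step 3: stack=$ <B> <G>  input=r w r r $  — expand <G> ::= ε
step 4: stack=$ <B>  input=r w r r $  — expand <B> ::= r w r r
step 5: stack=$ r r w r  input=r w r r $  — match r
step 6: stack=$ r r w  input=w r r $  — match w
step 7: stack=$ r r  input=r r $  — match r
step 8: stack=$ r  input=r $  — match r
Accept reached after 8 steps.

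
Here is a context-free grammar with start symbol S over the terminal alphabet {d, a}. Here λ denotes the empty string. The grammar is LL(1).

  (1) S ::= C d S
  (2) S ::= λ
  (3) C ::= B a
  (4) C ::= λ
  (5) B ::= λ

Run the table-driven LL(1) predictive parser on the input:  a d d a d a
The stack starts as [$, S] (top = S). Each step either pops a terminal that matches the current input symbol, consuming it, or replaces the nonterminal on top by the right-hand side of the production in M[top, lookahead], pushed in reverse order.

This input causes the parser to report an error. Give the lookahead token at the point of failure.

step 1: stack=$ S  input=a d d a d a $  — expand S ::= C d S
step 2: stack=$ S d C  input=a d d a d a $  — expand C ::= B a
step 3: stack=$ S d a B  input=a d d a d a $  — expand B ::= λ
step 4: stack=$ S d a  input=a d d a d a $  — match a
step 5: stack=$ S d  input=d d a d a $  — match d
step 6: stack=$ S  input=d a d a $  — expand S ::= C d S
step 7: stack=$ S d C  input=d a d a $  — expand C ::= λ
step 8: stack=$ S d  input=d a d a $  — match d
step 9: stack=$ S  input=a d a $  — expand S ::= C d S
step 10: stack=$ S d C  input=a d a $  — expand C ::= B a
step 11: stack=$ S d a B  input=a d a $  — expand B ::= λ
step 12: stack=$ S d a  input=a d a $  — match a
step 13: stack=$ S d  input=d a $  — match d
step 14: stack=$ S  input=a $  — expand S ::= C d S
step 15: stack=$ S d C  input=a $  — expand C ::= B a
step 16: stack=$ S d a B  input=a $  — expand B ::= λ
step 17: stack=$ S d a  input=a $  — match a
step 18: stack=$ S d  input=$  — error: top is terminal d but lookahead is $

$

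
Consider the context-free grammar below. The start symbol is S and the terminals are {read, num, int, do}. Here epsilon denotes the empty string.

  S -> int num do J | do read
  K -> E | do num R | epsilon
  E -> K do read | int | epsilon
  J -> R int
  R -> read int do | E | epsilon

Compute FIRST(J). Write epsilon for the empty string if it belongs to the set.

{do, int, read}

FIRST(S) = {do, int}
FIRST(K) = {epsilon, do, int}  (via E)
FIRST(E) = {epsilon, do, int}  (via K do read)
FIRST(R) = {epsilon, do, int, read}  (via E)
FIRST(J) = {do, int, read}  (via R int)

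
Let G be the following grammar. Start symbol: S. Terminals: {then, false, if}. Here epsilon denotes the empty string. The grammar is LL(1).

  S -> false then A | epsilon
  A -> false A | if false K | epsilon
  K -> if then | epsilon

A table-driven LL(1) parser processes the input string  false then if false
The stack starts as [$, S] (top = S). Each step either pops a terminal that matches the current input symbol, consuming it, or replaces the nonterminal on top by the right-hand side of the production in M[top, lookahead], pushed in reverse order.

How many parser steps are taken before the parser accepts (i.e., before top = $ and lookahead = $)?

7

step 1: stack=$ S  input=false then if false $  — expand S -> false then A
step 2: stack=$ A then false  input=false then if false $  — match false
step 3: stack=$ A then  input=then if false $  — match then
step 4: stack=$ A  input=if false $  — expand A -> if false K
step 5: stack=$ K false if  input=if false $  — match if
step 6: stack=$ K false  input=false $  — match false
step 7: stack=$ K  input=$  — expand K -> epsilon
Accept reached after 7 steps.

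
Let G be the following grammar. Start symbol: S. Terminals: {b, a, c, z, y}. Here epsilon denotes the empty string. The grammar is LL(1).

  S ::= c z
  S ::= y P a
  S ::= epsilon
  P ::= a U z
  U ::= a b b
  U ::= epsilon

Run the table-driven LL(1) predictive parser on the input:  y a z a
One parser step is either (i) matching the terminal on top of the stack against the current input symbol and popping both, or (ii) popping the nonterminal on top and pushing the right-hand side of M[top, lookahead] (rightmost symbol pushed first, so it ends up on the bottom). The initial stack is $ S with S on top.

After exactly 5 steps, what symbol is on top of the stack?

     Stack      Input      Action
  1  $ S        y a z a $  expand S ::= y P a
  2  $ a P y    y a z a $  match y
  3  $ a P      a z a $    expand P ::= a U z
  4  $ a z U a  a z a $    match a
  5  $ a z U    z a $      expand U ::= epsilon
Stack after step 5: $ a z (top = z).

z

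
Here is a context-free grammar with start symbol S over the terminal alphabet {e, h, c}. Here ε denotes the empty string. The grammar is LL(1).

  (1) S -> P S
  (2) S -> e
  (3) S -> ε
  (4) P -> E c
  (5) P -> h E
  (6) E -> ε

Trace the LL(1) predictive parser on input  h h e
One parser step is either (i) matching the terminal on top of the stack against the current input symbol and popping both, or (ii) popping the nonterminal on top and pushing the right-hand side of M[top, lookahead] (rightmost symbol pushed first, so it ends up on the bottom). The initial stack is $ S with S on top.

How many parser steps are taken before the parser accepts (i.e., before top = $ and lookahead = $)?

step 1: stack=$ S  input=h h e $  — expand S -> P S
step 2: stack=$ S P  input=h h e $  — expand P -> h E
step 3: stack=$ S E h  input=h h e $  — match h
step 4: stack=$ S E  input=h e $  — expand E -> ε
step 5: stack=$ S  input=h e $  — expand S -> P S
step 6: stack=$ S P  input=h e $  — expand P -> h E
step 7: stack=$ S E h  input=h e $  — match h
step 8: stack=$ S E  input=e $  — expand E -> ε
step 9: stack=$ S  input=e $  — expand S -> e
step 10: stack=$ e  input=e $  — match e
Accept reached after 10 steps.

10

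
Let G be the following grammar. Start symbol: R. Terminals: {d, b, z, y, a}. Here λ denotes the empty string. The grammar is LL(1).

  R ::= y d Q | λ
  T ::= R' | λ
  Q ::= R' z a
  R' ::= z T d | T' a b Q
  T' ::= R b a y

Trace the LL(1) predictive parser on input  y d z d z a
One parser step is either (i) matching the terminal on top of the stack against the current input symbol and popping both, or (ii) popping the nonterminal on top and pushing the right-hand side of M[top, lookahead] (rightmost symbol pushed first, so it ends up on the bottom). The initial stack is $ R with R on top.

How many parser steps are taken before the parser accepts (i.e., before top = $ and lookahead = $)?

10

step 1: stack=$ R  input=y d z d z a $  — expand R ::= y d Q
step 2: stack=$ Q d y  input=y d z d z a $  — match y
step 3: stack=$ Q d  input=d z d z a $  — match d
step 4: stack=$ Q  input=z d z a $  — expand Q ::= R' z a
step 5: stack=$ a z R'  input=z d z a $  — expand R' ::= z T d
step 6: stack=$ a z d T z  input=z d z a $  — match z
step 7: stack=$ a z d T  input=d z a $  — expand T ::= λ
step 8: stack=$ a z d  input=d z a $  — match d
step 9: stack=$ a z  input=z a $  — match z
step 10: stack=$ a  input=a $  — match a
Accept reached after 10 steps.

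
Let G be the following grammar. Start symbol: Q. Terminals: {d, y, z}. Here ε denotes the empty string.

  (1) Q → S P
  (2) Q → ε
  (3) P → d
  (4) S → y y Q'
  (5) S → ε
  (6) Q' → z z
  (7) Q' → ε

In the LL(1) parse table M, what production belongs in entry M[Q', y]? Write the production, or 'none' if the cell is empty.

none

FIRST(P) = {d}
FIRST(S) = {ε, y}
FIRST(Q') = {ε, z}
FIRST(Q) = {ε, d, y}  (via S P)
FOLLOW(Q) includes $ since Q is the start symbol.
FOLLOW(S): in Q→S P, S is followed by P with FIRST {d}. Thus FOLLOW(S) = {d}.
FOLLOW(Q'): in S→y y Q', the suffix after Q' is empty, so FOLLOW(Q') ⊇ FOLLOW(S) = {d}. Thus FOLLOW(Q') = {d}.
For Q' → z z: FIRST(z z) = {z}, so it goes in M[Q', t] for t ∈ {z}.
For Q' → ε: FIRST(ε) = {ε}, so it goes in M[Q', t] for t ∈ {}; since ε ∈ FIRST, also for every t ∈ FOLLOW(Q') = {d}.
None of these place a production in M[Q', y].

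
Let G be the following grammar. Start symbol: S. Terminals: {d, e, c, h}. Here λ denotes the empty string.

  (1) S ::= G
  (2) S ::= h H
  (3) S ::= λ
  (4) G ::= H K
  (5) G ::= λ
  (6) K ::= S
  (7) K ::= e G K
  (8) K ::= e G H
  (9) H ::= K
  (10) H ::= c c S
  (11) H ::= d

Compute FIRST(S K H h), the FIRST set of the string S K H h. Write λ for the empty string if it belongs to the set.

FIRST(S) = {λ, c, d, e, h}  (via G)
FIRST(K) = {λ, c, d, e, h}  (via S)
FIRST(H) = {λ, c, d, e, h}  (via K)
FIRST(G) = {λ, c, d, e, h}  (via H K)
FIRST(S K H h): take FIRST of each symbol in turn, carrying on past any symbol whose FIRST contains λ; result {c, d, e, h}.

{c, d, e, h}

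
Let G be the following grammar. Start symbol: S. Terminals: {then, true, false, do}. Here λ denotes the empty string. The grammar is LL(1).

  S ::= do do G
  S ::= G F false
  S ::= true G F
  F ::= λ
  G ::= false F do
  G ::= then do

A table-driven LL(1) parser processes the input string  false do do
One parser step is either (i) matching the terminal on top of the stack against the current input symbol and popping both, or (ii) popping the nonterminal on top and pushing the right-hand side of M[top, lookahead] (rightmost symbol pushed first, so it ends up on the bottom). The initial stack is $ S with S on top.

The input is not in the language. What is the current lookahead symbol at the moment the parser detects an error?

step 1: stack=$ S  input=false do do $  — expand S ::= G F false
step 2: stack=$ false F G  input=false do do $  — expand G ::= false F do
step 3: stack=$ false F do F false  input=false do do $  — match false
step 4: stack=$ false F do F  input=do do $  — expand F ::= λ
step 5: stack=$ false F do  input=do do $  — match do
step 6: stack=$ false F  input=do $  — expand F ::= λ
step 7: stack=$ false  input=do $  — error: top is terminal false but lookahead is do

do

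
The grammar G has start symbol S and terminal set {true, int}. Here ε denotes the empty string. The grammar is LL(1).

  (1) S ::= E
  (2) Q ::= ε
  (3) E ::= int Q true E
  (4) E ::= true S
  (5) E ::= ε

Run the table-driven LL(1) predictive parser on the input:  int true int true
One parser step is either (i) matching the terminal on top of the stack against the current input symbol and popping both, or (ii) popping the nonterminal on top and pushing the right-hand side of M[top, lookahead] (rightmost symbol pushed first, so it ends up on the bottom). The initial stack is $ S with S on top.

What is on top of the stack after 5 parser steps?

E

step 1: stack=$ S  input=int true int true $  — expand S ::= E
step 2: stack=$ E  input=int true int true $  — expand E ::= int Q true E
step 3: stack=$ E true Q int  input=int true int true $  — match int
step 4: stack=$ E true Q  input=true int true $  — expand Q ::= ε
step 5: stack=$ E true  input=true int true $  — match true
Stack after step 5: $ E (top = E).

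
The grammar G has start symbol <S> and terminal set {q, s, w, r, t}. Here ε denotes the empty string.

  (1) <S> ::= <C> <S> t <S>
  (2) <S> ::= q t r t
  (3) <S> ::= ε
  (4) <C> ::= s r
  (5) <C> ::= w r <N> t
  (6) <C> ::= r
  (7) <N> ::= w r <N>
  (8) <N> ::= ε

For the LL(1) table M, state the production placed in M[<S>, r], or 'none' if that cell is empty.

FIRST(<C>): from <C>::=s r we get {s}; from <C>::=w r <N> t we get {w}; from <C>::=r we get {r}. So FIRST(<C>) = {r, s, w}.
FIRST(<N>): from <N>::=w r <N> we get {w}; from <N>::=ε we get {ε}. So FIRST(<N>) = {ε, w}.
FIRST(<S>): from <S>::=<C> <S> t <S> we get {r, s, w}; from <S>::=q t r t we get {q}; from <S>::=ε we get {ε}. So FIRST(<S>) = {ε, q, r, s, w}.
FOLLOW(<S>) includes $ since <S> is the start symbol.
FOLLOW(<S>): in <S>::=<C> <S> t <S> (occurrence 1), <S> is followed by t <S> with FIRST {t}; in <S>::=<C> <S> t <S> (occurrence 2), the suffix after <S> is empty (adds nothing new). Thus FOLLOW(<S>) = {$, t}.
For <S> ::= <C> <S> t <S>: FIRST(<C> <S> t <S>) = {r, s, w}, so it goes in M[<S>, t] for t ∈ {r, s, w}.
For <S> ::= q t r t: FIRST(q t r t) = {q}, so it goes in M[<S>, t] for t ∈ {q}.
For <S> ::= ε: FIRST(ε) = {ε}, so it goes in M[<S>, t] for t ∈ {}; since ε ∈ FIRST, also for every t ∈ FOLLOW(<S>) = {$, t}.

<S> ::= <C> <S> t <S>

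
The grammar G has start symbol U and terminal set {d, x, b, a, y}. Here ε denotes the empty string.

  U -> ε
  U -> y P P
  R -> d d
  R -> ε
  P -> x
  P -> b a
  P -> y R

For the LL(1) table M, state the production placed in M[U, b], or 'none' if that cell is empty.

FIRST(U): from U->ε we get {ε}; from U->y P P we get {y}. So FIRST(U) = {ε, y}.
FIRST(R): from R->d d we get {d}; from R->ε we get {ε}. So FIRST(R) = {ε, d}.
FIRST(P): from P->x we get {x}; from P->b a we get {b}; from P->y R we get {y}. So FIRST(P) = {b, x, y}.
FOLLOW(U) includes $ since U is the start symbol.
FOLLOW(U): U appears on no right-hand side. Thus FOLLOW(U) = {$}.
For U -> ε: FIRST(ε) = {ε}, so it goes in M[U, t] for t ∈ {}; since ε ∈ FIRST, also for every t ∈ FOLLOW(U) = {$}.
For U -> y P P: FIRST(y P P) = {y}, so it goes in M[U, t] for t ∈ {y}.
None of these place a production in M[U, b].

none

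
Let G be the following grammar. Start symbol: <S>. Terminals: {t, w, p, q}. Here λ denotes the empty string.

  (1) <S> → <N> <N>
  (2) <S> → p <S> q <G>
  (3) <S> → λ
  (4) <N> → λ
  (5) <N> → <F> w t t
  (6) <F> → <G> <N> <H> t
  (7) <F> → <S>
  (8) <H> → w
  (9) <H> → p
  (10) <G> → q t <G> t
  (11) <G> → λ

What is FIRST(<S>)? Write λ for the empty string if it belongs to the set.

{λ, p, q, w}

FIRST(<H>): from <H>→w we get {w}; from <H>→p we get {p}. So FIRST(<H>) = {p, w}.
FIRST(<G>): from <G>→q t <G> t we get {q}; from <G>→λ we get {λ}. So FIRST(<G>) = {λ, q}.
FIRST(<S>): from <S>→<N> <N> we get {λ, p, q, w}; from <S>→p <S> q <G> we get {p}; from <S>→λ we get {λ}. So FIRST(<S>) = {λ, p, q, w}.
FIRST(<N>): from <N>→λ we get {λ}; from <N>→<F> w t t we get {p, q, w}. So FIRST(<N>) = {λ, p, q, w}.
FIRST(<F>): from <F>→<G> <N> <H> t we get {p, q, w}; from <F>→<S> we get {λ, p, q, w}. So FIRST(<F>) = {λ, p, q, w}.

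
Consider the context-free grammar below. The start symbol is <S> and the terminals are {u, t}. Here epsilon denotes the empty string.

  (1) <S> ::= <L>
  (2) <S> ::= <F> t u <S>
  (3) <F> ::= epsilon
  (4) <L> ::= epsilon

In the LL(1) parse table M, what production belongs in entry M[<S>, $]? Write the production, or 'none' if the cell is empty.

FIRST(<F>): from <F>::=epsilon we get {epsilon}. So FIRST(<F>) = {epsilon}.
FIRST(<L>): from <L>::=epsilon we get {epsilon}. So FIRST(<L>) = {epsilon}.
FIRST(<S>): from <S>::=<L> we get {epsilon}; from <S>::=<F> t u <S> we get {t}. So FIRST(<S>) = {epsilon, t}.
FOLLOW(<S>) includes $ since <S> is the start symbol.
FOLLOW(<S>): in <S>::=<F> t u <S>, the suffix after <S> is empty (adds nothing new). Thus FOLLOW(<S>) = {$}.
For <S> ::= <L>: FIRST(<L>) = {epsilon}, so it goes in M[<S>, t] for t ∈ {}; since epsilon ∈ FIRST, also for every t ∈ FOLLOW(<S>) = {$}.
For <S> ::= <F> t u <S>: FIRST(<F> t u <S>) = {t}, so it goes in M[<S>, t] for t ∈ {t}.

<S> ::= <L>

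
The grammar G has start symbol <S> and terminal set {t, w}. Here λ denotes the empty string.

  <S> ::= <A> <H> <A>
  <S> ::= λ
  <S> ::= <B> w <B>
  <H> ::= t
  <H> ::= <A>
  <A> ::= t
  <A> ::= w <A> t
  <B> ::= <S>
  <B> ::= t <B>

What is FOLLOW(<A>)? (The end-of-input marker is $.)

FIRST(<A>): from <A>::=t we get {t}; from <A>::=w <A> t we get {w}. So FIRST(<A>) = {t, w}.
FIRST(<H>): from <H>::=t we get {t}; from <H>::=<A> we get {t, w}. So FIRST(<H>) = {t, w}.
FIRST(<S>): from <S>::=<A> <H> <A> we get {t, w}; from <S>::=λ we get {λ}; from <S>::=<B> w <B> we get {t, w}. So FIRST(<S>) = {λ, t, w}.
FIRST(<B>): from <B>::=<S> we get {λ, t, w}; from <B>::=t <B> we get {t}. So FIRST(<B>) = {λ, t, w}.
FOLLOW(<S>) includes $ since <S> is the start symbol.
FOLLOW(<H>): in <S>::=<A> <H> <A>, <H> is followed by <A> with FIRST {t, w}. Thus FOLLOW(<H>) = {t, w}.
FOLLOW(<S>): in <B>::=<S>, the suffix after <S> is empty, so FOLLOW(<S>) ⊇ FOLLOW(<B>) = {$, w}. Thus FOLLOW(<S>) = {$, w}.
FOLLOW(<A>): in <S>::=<A> <H> <A> (occurrence 1), <A> is followed by <H> <A> with FIRST {t, w}; in <S>::=<A> <H> <A> (occurrence 2), the suffix after <A> is empty, so FOLLOW(<A>) ⊇ FOLLOW(<S>) = {$, w}; in <H>::=<A>, the suffix after <A> is empty, so FOLLOW(<A>) ⊇ FOLLOW(<H>) = {t, w}; in <A>::=w <A> t, <A> is followed by t with FIRST {t}. Thus FOLLOW(<A>) = {$, t, w}.
FOLLOW(<B>): in <S>::=<B> w <B> (occurrence 1), <B> is followed by w <B> with FIRST {w}; in <S>::=<B> w <B> (occurrence 2), the suffix after <B> is empty, so FOLLOW(<B>) ⊇ FOLLOW(<S>) = {$, w}; in <B>::=t <B>, the suffix after <B> is empty (adds nothing new). Thus FOLLOW(<B>) = {$, w}.

{$, t, w}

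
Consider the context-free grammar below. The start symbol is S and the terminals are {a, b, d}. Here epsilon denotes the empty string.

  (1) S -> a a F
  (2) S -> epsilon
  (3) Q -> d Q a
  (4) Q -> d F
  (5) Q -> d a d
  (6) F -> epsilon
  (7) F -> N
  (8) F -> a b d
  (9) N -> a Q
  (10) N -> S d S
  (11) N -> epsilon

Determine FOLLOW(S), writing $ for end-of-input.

FIRST(S): from S->a a F we get {a}; from S->epsilon we get {epsilon}. So FIRST(S) = {epsilon, a}.
FIRST(Q): from Q->d Q a we get {d}; from Q->d F we get {d}; from Q->d a d we get {d}. So FIRST(Q) = {d}.
FIRST(N): from N->a Q we get {a}; from N->S d S we get {a, d}; from N->epsilon we get {epsilon}. So FIRST(N) = {epsilon, a, d}.
FIRST(F): from F->epsilon we get {epsilon}; from F->N we get {epsilon, a, d}; from F->a b d we get {a}. So FIRST(F) = {epsilon, a, d}.
FOLLOW(S) includes $ since S is the start symbol.
FOLLOW(S): in N->S d S (occurrence 1), S is followed by d S with FIRST {d}; in N->S d S (occurrence 2), the suffix after S is empty, so FOLLOW(S) ⊇ FOLLOW(N) = {$, a, d}. Thus FOLLOW(S) = {$, a, d}.
FOLLOW(Q): in Q->d Q a, Q is followed by a with FIRST {a}; in N->a Q, the suffix after Q is empty, so FOLLOW(Q) ⊇ FOLLOW(N) = {$, a, d}. Thus FOLLOW(Q) = {$, a, d}.
FOLLOW(F): in S->a a F, the suffix after F is empty, so FOLLOW(F) ⊇ FOLLOW(S) = {$, a, d}; in Q->d F, the suffix after F is empty, so FOLLOW(F) ⊇ FOLLOW(Q) = {$, a, d}. Thus FOLLOW(F) = {$, a, d}.
FOLLOW(N): in F->N, the suffix after N is empty, so FOLLOW(N) ⊇ FOLLOW(F) = {$, a, d}. Thus FOLLOW(N) = {$, a, d}.

{$, a, d}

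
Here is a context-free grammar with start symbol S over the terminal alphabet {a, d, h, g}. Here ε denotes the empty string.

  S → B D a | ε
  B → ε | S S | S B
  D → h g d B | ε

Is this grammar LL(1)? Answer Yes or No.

FIRST(S) = {ε, a, h}
FIRST(B) = {ε, a, h}
FIRST(D) = {ε, h}
FOLLOW(S) = {$, a, h}
FOLLOW(B) = {a, h}
FOLLOW(D) = {a}
Cell M[B, a] receives both B → ε and B → S S and B → S B — the grammar is not LL(1).

No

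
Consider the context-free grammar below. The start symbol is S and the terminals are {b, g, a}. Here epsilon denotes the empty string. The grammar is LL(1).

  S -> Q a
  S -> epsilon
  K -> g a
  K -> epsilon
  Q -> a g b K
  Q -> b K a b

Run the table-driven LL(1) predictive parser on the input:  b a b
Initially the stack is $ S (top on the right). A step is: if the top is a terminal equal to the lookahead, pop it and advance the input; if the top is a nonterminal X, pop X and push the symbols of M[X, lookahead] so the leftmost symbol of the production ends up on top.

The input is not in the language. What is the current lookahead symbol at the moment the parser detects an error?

step 1: stack=$ S  input=b a b $  — expand S -> Q a
step 2: stack=$ a Q  input=b a b $  — expand Q -> b K a b
step 3: stack=$ a b a K b  input=b a b $  — match b
step 4: stack=$ a b a K  input=a b $  — expand K -> epsilon
step 5: stack=$ a b a  input=a b $  — match a
step 6: stack=$ a b  input=b $  — match b
step 7: stack=$ a  input=$  — error: top is terminal a but lookahead is $

$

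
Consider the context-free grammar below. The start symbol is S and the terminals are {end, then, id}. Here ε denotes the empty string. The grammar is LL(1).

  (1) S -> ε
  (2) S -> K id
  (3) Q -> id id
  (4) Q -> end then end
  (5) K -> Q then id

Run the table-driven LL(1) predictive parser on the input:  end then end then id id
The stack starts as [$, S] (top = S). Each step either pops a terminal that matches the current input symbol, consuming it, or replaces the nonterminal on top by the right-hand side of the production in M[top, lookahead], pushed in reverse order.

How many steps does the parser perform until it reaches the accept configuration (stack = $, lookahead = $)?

9

step 1: stack=$ S  input=end then end then id id $  — expand S -> K id
step 2: stack=$ id K  input=end then end then id id $  — expand K -> Q then id
step 3: stack=$ id id then Q  input=end then end then id id $  — expand Q -> end then end
step 4: stack=$ id id then end then end  input=end then end then id id $  — match end
step 5: stack=$ id id then end then  input=then end then id id $  — match then
step 6: stack=$ id id then end  input=end then id id $  — match end
step 7: stack=$ id id then  input=then id id $  — match then
step 8: stack=$ id id  input=id id $  — match id
step 9: stack=$ id  input=id $  — match id
Accept reached after 9 steps.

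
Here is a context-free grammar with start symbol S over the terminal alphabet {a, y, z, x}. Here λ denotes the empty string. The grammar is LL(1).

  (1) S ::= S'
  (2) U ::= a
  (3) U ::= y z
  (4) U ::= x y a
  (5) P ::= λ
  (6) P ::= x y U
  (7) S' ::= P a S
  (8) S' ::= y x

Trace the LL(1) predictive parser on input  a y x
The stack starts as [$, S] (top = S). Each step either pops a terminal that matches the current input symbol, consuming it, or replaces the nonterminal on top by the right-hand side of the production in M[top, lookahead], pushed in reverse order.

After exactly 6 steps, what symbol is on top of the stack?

     Stack    Input    Action
  1  $ S      a y x $  expand S ::= S'
  2  $ S'     a y x $  expand S' ::= P a S
  3  $ S a P  a y x $  expand P ::= λ
  4  $ S a    a y x $  match a
  5  $ S      y x $    expand S ::= S'
  6  $ S'     y x $    expand S' ::= y x
Stack after step 6: $ x y (top = y).

y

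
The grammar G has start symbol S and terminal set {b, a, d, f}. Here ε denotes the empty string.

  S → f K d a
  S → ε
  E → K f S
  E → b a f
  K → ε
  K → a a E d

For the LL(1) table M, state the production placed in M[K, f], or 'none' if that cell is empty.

K → ε

FIRST(S): from S→f K d a we get {f}; from S→ε we get {ε}. So FIRST(S) = {ε, f}.
FIRST(K): from K→ε we get {ε}; from K→a a E d we get {a}. So FIRST(K) = {ε, a}.
FIRST(E): from E→K f S we get {a, f}; from E→b a f we get {b}. So FIRST(E) = {a, b, f}.
FOLLOW(S) includes $ since S is the start symbol.
FOLLOW(K): in S→f K d a, K is followed by d a with FIRST {d}; in E→K f S, K is followed by f S with FIRST {f}. Thus FOLLOW(K) = {d, f}.
For K → ε: FIRST(ε) = {ε}, so it goes in M[K, t] for t ∈ {}; since ε ∈ FIRST, also for every t ∈ FOLLOW(K) = {d, f}.
For K → a a E d: FIRST(a a E d) = {a}, so it goes in M[K, t] for t ∈ {a}.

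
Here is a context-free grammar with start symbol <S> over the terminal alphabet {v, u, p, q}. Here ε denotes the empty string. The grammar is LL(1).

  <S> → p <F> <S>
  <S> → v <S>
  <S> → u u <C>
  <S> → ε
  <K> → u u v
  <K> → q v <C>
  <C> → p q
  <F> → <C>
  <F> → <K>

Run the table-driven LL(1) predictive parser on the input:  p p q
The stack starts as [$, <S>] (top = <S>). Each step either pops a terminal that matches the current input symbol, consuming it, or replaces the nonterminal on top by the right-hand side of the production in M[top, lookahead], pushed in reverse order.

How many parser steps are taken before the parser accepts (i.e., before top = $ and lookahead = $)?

7

step 1: stack=$ <S>  input=p p q $  — expand <S> → p <F> <S>
step 2: stack=$ <S> <F> p  input=p p q $  — match p
step 3: stack=$ <S> <F>  input=p q $  — expand <F> → <C>
step 4: stack=$ <S> <C>  input=p q $  — expand <C> → p q
step 5: stack=$ <S> q p  input=p q $  — match p
step 6: stack=$ <S> q  input=q $  — match q
step 7: stack=$ <S>  input=$  — expand <S> → ε
Accept reached after 7 steps.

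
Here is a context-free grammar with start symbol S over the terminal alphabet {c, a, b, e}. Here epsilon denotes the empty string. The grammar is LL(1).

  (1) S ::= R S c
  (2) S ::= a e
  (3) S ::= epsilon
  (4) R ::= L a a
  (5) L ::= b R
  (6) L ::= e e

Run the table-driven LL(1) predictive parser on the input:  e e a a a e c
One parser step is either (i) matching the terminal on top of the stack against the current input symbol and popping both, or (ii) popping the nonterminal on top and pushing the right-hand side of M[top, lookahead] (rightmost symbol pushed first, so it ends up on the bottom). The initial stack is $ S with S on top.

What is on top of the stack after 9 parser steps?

step 1: stack=$ S  input=e e a a a e c $  — expand S ::= R S c
step 2: stack=$ c S R  input=e e a a a e c $  — expand R ::= L a a
step 3: stack=$ c S a a L  input=e e a a a e c $  — expand L ::= e e
step 4: stack=$ c S a a e e  input=e e a a a e c $  — match e
step 5: stack=$ c S a a e  input=e a a a e c $  — match e
step 6: stack=$ c S a a  input=a a a e c $  — match a
step 7: stack=$ c S a  input=a a e c $  — match a
step 8: stack=$ c S  input=a e c $  — expand S ::= a e
step 9: stack=$ c e a  input=a e c $  — match a
Stack after step 9: $ c e (top = e).

e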